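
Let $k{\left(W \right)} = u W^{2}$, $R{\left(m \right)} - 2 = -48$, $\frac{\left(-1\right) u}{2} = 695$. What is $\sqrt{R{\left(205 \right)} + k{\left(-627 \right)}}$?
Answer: $2 i \sqrt{136612339} \approx 23376.0 i$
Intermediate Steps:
$u = -1390$ ($u = \left(-2\right) 695 = -1390$)
$R{\left(m \right)} = -46$ ($R{\left(m \right)} = 2 - 48 = -46$)
$k{\left(W \right)} = - 1390 W^{2}$
$\sqrt{R{\left(205 \right)} + k{\left(-627 \right)}} = \sqrt{-46 - 1390 \left(-627\right)^{2}} = \sqrt{-46 - 546449310} = \sqrt{-546449356} = 2 i \sqrt{136612339}$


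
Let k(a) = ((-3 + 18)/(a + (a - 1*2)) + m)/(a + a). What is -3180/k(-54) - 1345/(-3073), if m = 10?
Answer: 3316985215/95263 ≈ 34819.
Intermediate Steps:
k(a) = (10 + 15/(-2 + 2*a))/(2*a) (k(a) = ((-3 + 18)/(a + (a - 1*2)) + 10)/(a + a) = (15/(a + (a - 2)) + 10)/((2*a)) = (15/(a + (-2 + a)) + 10)*(1/(2*a)) = (15/(-2 + 2*a) + 10)*(1/(2*a)) = (10 + 15/(-2 + 2*a))*(1/(2*a)) = (10 + 15/(-2 + 2*a))/(2*a))
-3180/k(-54) - 1345/(-3073) = -3180*(-216*(-1 - 54)/(5*(-1 + 4*(-54)))) - 1345/(-3073) = -3180*2376/(-1 - 216) - 1345*(-1/3073) = -3180/((5/4)*(-1/54)*(-1/55)*(-217)) + 1345/3073 = -3180/(-217/2376) + 1345/3073 = -3180*(-2376/217) + 1345/3073 = 7555680/217 + 1345/3073 = 3316985215/95263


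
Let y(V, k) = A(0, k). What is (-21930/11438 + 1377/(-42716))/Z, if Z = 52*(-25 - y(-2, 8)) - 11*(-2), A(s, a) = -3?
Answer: 217171/124987016 ≈ 0.0017375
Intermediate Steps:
y(V, k) = -3
Z = -1122 (Z = 52*(-25 - 1*(-3)) - 11*(-2) = 52*(-25 + 3) + 22 = 52*(-22) + 22 = -1144 + 22 = -1122)
(-21930/11438 + 1377/(-42716))/Z = (-21930/11438 + 1377/(-42716))/(-1122) = (-21930*1/11438 + 1377*(-1/42716))*(-1/1122) = (-255/133 - 1377/42716)*(-1/1122) = -11075721/5681228*(-1/1122) = 217171/124987016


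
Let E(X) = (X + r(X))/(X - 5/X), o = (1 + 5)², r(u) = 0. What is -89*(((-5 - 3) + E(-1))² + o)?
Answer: -148185/16 ≈ -9261.6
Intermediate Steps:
o = 36 (o = 6² = 36)
E(X) = X/(X - 5/X) (E(X) = (X + 0)/(X - 5/X) = X/(X - 5/X))
-89*(((-5 - 3) + E(-1))² + o) = -89*(((-5 - 3) + (-1)²/(-5 + (-1)²))² + 36) = -89*((-8 + 1/(-5 + 1))² + 36) = -89*((-8 + 1/(-4))² + 36) = -89*((-8 + 1*(-¼))² + 36) = -89*((-8 - ¼)² + 36) = -89*((-33/4)² + 36) = -89*(1089/16 + 36) = -89*1665/16 = -148185/16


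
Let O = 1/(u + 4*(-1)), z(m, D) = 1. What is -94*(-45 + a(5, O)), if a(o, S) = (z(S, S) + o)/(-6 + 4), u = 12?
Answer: 4512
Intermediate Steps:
O = ⅛ (O = 1/(12 + 4*(-1)) = 1/(12 - 4) = 1/8 = ⅛ ≈ 0.12500)
a(o, S) = -½ - o/2 (a(o, S) = (1 + o)/(-6 + 4) = (1 + o)/(-2) = (1 + o)*(-½) = -½ - o/2)
-94*(-45 + a(5, O)) = -94*(-45 + (-½ - ½*5)) = -94*(-45 + (-½ - 5/2)) = -94*(-45 - 3) = -94*(-48) = 4512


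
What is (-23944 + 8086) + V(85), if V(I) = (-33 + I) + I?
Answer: -15721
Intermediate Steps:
V(I) = -33 + 2*I
(-23944 + 8086) + V(85) = (-23944 + 8086) + (-33 + 2*85) = -15858 + (-33 + 170) = -15858 + 137 = -15721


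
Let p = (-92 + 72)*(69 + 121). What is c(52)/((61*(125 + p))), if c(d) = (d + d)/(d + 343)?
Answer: -104/88549125 ≈ -1.1745e-6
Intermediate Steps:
p = -3800 (p = -20*190 = -3800)
c(d) = 2*d/(343 + d) (c(d) = (2*d)/(343 + d) = 2*d/(343 + d))
c(52)/((61*(125 + p))) = (2*52/(343 + 52))/((61*(125 - 3800))) = (2*52/395)/((61*(-3675))) = (2*52*(1/395))/(-224175) = (104/395)*(-1/224175) = -104/88549125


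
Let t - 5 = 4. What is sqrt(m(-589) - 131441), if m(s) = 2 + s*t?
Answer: 2*I*sqrt(34185) ≈ 369.78*I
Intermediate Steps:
t = 9 (t = 5 + 4 = 9)
m(s) = 2 + 9*s (m(s) = 2 + s*9 = 2 + 9*s)
sqrt(m(-589) - 131441) = sqrt((2 + 9*(-589)) - 131441) = sqrt((2 - 5301) - 131441) = sqrt(-5299 - 131441) = sqrt(-136740) = 2*I*sqrt(34185)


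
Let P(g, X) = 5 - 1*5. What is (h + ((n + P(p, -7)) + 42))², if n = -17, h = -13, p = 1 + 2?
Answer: 144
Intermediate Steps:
p = 3
P(g, X) = 0 (P(g, X) = 5 - 5 = 0)
(h + ((n + P(p, -7)) + 42))² = (-13 + ((-17 + 0) + 42))² = (-13 + (-17 + 42))² = (-13 + 25)² = 12² = 144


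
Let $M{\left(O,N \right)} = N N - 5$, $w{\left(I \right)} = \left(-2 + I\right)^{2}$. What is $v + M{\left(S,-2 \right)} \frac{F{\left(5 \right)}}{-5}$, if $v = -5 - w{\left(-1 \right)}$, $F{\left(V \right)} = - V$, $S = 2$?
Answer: $-15$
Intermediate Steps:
$M{\left(O,N \right)} = -5 + N^{2}$ ($M{\left(O,N \right)} = N^{2} - 5 = -5 + N^{2}$)
$v = -14$ ($v = -5 - \left(-2 - 1\right)^{2} = -5 - \left(-3\right)^{2} = -5 - 9 = -14$)
$v + M{\left(S,-2 \right)} \frac{F{\left(5 \right)}}{-5} = -14 + \left(-5 + \left(-2\right)^{2}\right) \frac{\left(-1\right) 5}{-5} = -14 + \left(-5 + 4\right) \left(\left(-5\right) \left(- \frac{1}{5}\right)\right) = -14 - 1 = -15$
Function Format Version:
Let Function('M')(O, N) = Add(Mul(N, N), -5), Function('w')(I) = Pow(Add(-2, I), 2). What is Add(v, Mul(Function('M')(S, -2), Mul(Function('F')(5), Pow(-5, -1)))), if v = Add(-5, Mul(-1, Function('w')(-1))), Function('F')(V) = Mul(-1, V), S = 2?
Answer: -15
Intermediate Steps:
Function('M')(O, N) = Add(-5, Pow(N, 2)) (Function('M')(O, N) = Add(Pow(N, 2), -5) = Add(-5, Pow(N, 2)))
v = -14 (v = Add(-5, Mul(-1, Pow(Add(-2, -1), 2))) = Add(-5, Mul(-1, Pow(-3, 2))) = Add(-5, Mul(-1, 9)) = Add(-5, -9) = -14)
Add(v, Mul(Function('M')(S, -2), Mul(Function('F')(5), Pow(-5, -1)))) = Add(-14, Mul(Add(-5, Pow(-2, 2)), Mul(Mul(-1, 5), Pow(-5, -1)))) = Add(-14, Mul(Add(-5, 4), Mul(-5, Rational(-1, 5)))) = Add(-14, Mul(-1, 1)) = Add(-14, -1) = -15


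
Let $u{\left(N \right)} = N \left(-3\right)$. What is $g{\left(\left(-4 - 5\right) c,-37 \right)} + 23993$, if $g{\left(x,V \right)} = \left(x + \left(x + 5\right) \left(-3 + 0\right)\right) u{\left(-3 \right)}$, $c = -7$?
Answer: $22724$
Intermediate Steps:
$u{\left(N \right)} = - 3 N$
$g{\left(x,V \right)} = -135 - 18 x$ ($g{\left(x,V \right)} = \left(x + \left(x + 5\right) \left(-3 + 0\right)\right) \left(\left(-3\right) \left(-3\right)\right) = \left(x + \left(5 + x\right) \left(-3\right)\right) 9 = \left(x - \left(15 + 3 x\right)\right) 9 = \left(-15 - 2 x\right) 9 = -135 - 18 x$)
$g{\left(\left(-4 - 5\right) c,-37 \right)} + 23993 = \left(-135 - 18 \left(-4 - 5\right) \left(-7\right)\right) + 23993 = \left(-135 - 18 \left(\left(-9\right) \left(-7\right)\right)\right) + 23993 = \left(-135 - 1134\right) + 23993 = -1269 + 23993 = 22724$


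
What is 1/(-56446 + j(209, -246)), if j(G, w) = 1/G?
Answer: -209/11797213 ≈ -1.7716e-5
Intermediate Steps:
1/(-56446 + j(209, -246)) = 1/(-56446 + 1/209) = 1/(-11797213/209) = -209/11797213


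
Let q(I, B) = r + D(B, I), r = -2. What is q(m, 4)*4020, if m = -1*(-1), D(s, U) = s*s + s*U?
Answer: 72360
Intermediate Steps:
D(s, U) = s² + U*s
m = 1
q(I, B) = -2 + B*(B + I) (q(I, B) = -2 + B*(I + B) = -2 + B*(B + I))
q(m, 4)*4020 = (-2 + 4*(4 + 1))*4020 = (-2 + 4*5)*4020 = (-2 + 20)*4020 = 18*4020 = 72360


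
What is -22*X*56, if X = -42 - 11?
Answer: 65296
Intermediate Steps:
X = -53
-22*X*56 = -22*(-53)*56 = 1166*56 = 65296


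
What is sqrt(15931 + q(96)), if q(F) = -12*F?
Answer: sqrt(14779) ≈ 121.57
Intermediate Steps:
sqrt(15931 + q(96)) = sqrt(15931 - 12*96) = sqrt(15931 - 1152) = sqrt(14779)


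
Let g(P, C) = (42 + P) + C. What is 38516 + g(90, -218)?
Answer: 38430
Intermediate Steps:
g(P, C) = 42 + C + P
38516 + g(90, -218) = 38516 + (42 - 218 + 90) = 38516 - 86 = 38430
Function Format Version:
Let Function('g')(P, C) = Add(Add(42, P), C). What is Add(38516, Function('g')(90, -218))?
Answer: 38430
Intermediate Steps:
Function('g')(P, C) = Add(42, C, P)
Add(38516, Function('g')(90, -218)) = Add(38516, Add(42, -218, 90)) = Add(38516, -86) = 38430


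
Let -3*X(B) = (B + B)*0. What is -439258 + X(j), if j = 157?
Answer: -439258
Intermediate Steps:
X(B) = 0 (X(B) = -(B + B)*0/3 = -2*B*0/3 = -⅓*0 = 0)
-439258 + X(j) = -439258 + 0 = -439258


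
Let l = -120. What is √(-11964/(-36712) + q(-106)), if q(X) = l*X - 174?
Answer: √1056848342862/9178 ≈ 112.01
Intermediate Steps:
q(X) = -174 - 120*X (q(X) = -120*X - 174 = -174 - 120*X)
√(-11964/(-36712) + q(-106)) = √(-11964/(-36712) + (-174 - 120*(-106))) = √(-11964*(-1/36712) + (-174 + 12720)) = √(2991/9178 + 12546) = √(115150179/9178) = √1056848342862/9178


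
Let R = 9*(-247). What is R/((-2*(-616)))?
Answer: -2223/1232 ≈ -1.8044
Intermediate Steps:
R = -2223
R/((-2*(-616))) = -2223/((-2*(-616))) = -2223/1232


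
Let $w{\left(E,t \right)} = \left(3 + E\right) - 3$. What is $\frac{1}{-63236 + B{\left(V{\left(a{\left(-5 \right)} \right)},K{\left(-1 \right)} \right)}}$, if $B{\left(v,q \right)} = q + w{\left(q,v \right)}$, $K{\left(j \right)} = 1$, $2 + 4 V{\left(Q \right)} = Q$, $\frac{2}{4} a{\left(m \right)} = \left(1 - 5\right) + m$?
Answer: $- \frac{1}{63234} \approx -1.5814 \cdot 10^{-5}$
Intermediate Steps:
$w{\left(E,t \right)} = E$
$a{\left(m \right)} = -8 + 2 m$ ($a{\left(m \right)} = 2 \left(\left(1 - 5\right) + m\right) = 2 \left(-4 + m\right) = -8 + 2 m$)
$V{\left(Q \right)} = - \frac{1}{2} + \frac{Q}{4}$
$B{\left(v,q \right)} = 2 q$ ($B{\left(v,q \right)} = q + q = 2 q$)
$\frac{1}{-63236 + B{\left(V{\left(a{\left(-5 \right)} \right)},K{\left(-1 \right)} \right)}} = \frac{1}{-63236 + 2 \cdot 1} = \frac{1}{-63236 + 2} = \frac{1}{-63234} = - \frac{1}{63234}$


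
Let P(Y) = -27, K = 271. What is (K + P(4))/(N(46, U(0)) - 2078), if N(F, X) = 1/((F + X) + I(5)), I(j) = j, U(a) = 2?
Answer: -12932/110133 ≈ -0.11742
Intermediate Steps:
N(F, X) = 1/(5 + F + X) (N(F, X) = 1/((F + X) + 5) = 1/(5 + F + X))
(K + P(4))/(N(46, U(0)) - 2078) = (271 - 27)/(1/(5 + 46 + 2) - 2078) = 244/(1/53 - 2078) = 244/(-110133/53) = 244*(-53/110133) = -12932/110133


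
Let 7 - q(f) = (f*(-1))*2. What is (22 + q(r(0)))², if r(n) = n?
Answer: 841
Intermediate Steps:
q(f) = 7 + 2*f (q(f) = 7 - f*(-1)*2 = 7 - (-f)*2 = 7 - (-2)*f = 7 + 2*f)
(22 + q(r(0)))² = (22 + (7 + 2*0))² = (22 + (7 + 0))² = (22 + 7)² = 29² = 841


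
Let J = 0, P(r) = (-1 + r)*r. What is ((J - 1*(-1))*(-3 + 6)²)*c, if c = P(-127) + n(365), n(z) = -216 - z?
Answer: 141075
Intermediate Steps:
P(r) = r*(-1 + r)
c = 15675 (c = -127*(-1 - 127) + (-216 - 1*365) = -127*(-128) + (-216 - 365) = 16256 - 581 = 15675)
((J - 1*(-1))*(-3 + 6)²)*c = ((0 - 1*(-1))*(-3 + 6)²)*15675 = ((0 + 1)*3²)*15675 = (1*9)*15675 = 9*15675 = 141075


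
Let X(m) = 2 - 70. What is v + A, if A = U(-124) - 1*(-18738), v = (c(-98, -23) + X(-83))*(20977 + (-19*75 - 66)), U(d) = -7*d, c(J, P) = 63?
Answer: -77824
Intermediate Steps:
X(m) = -68
v = -97430 (v = (63 - 68)*(20977 + (-19*75 - 66)) = -5*(20977 + (-1425 - 66)) = -5*(20977 - 1491) = -5*19486 = -97430)
A = 19606 (A = -7*(-124) - 1*(-18738) = 868 + 18738 = 19606)
v + A = -97430 + 19606 = -77824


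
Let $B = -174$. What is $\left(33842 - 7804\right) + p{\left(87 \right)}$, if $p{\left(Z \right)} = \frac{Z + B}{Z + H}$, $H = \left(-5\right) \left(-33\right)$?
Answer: $\frac{2187163}{84} \approx 26038.0$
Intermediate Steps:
$H = 165$
$p{\left(Z \right)} = \frac{-174 + Z}{165 + Z}$ ($p{\left(Z \right)} = \frac{Z - 174}{Z + 165} = \frac{-174 + Z}{165 + Z}$)
$\left(33842 - 7804\right) + p{\left(87 \right)} = \left(33842 - 7804\right) + \frac{-174 + 87}{165 + 87} = 26038 + \frac{1}{252} \left(-87\right) = 26038 - \frac{29}{84} = \frac{2187163}{84}$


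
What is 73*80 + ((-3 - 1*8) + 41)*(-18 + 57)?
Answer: 7010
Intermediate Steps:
73*80 + ((-3 - 1*8) + 41)*(-18 + 57) = 5840 + ((-3 - 8) + 41)*39 = 5840 + (-11 + 41)*39 = 5840 + 30*39 = 5840 + 1170 = 7010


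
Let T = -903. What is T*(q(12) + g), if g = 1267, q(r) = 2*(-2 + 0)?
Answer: -1140489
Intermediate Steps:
q(r) = -4 (q(r) = 2*(-2) = -4)
T*(q(12) + g) = -903*(-4 + 1267) = -903*1263 = -1140489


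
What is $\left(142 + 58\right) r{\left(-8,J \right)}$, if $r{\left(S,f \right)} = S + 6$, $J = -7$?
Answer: $-400$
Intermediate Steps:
$r{\left(S,f \right)} = 6 + S$
$\left(142 + 58\right) r{\left(-8,J \right)} = \left(142 + 58\right) \left(6 - 8\right) = 200 \left(-2\right) = -400$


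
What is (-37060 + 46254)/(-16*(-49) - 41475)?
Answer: -9194/40691 ≈ -0.22595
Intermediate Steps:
(-37060 + 46254)/(-16*(-49) - 41475) = 9194/(784 - 41475) = 9194/(-40691) = 9194*(-1/40691) = -9194/40691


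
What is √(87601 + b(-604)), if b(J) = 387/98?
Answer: √17170570/14 ≈ 295.98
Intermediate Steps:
b(J) = 387/98 (b(J) = 387*(1/98) = 387/98)
√(87601 + b(-604)) = √(87601 + 387/98) = √(8585285/98) = √17170570/14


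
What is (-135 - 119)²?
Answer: 64516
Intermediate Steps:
(-135 - 119)² = (-254)² = 64516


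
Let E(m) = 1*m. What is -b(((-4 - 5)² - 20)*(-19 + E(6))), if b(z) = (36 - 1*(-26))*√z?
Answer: -62*I*√793 ≈ -1745.9*I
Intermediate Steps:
E(m) = m
b(z) = 62*√z (b(z) = (36 + 26)*√z = 62*√z)
-b(((-4 - 5)² - 20)*(-19 + E(6))) = -62*√(((-4 - 5)² - 20)*(-19 + 6)) = -62*√(((-9)² - 20)*(-13)) = -62*√((81 - 20)*(-13)) = -62*√(61*(-13)) = -62*√(-793) = -62*I*√793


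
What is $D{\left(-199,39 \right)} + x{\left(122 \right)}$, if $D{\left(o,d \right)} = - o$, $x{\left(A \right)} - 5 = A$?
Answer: $326$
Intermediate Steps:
$x{\left(A \right)} = 5 + A$
$D{\left(-199,39 \right)} + x{\left(122 \right)} = \left(-1\right) \left(-199\right) + \left(5 + 122\right) = 199 + 127 = 326$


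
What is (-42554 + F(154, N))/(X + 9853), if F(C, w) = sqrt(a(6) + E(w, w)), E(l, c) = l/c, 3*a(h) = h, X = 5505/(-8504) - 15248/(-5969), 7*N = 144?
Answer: -2160057040304/500238794375 + 50760376*sqrt(3)/500238794375 ≈ -4.3179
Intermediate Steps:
N = 144/7 (N = (1/7)*144 = 144/7 ≈ 20.571)
X = 96809647/50760376 (X = 5505*(-1/8504) - 15248*(-1/5969) = -5505/8504 + 15248/5969 = 96809647/50760376 ≈ 1.9072)
a(h) = h/3
F(C, w) = sqrt(3) (F(C, w) = sqrt((1/3)*6 + w/w) = sqrt(2 + 1) = sqrt(3))
(-42554 + F(154, N))/(X + 9853) = (-42554 + sqrt(3))/(96809647/50760376 + 9853) = (-42554 + sqrt(3))/(500238794375/50760376) = (-42554 + sqrt(3))*(50760376/500238794375) = -2160057040304/500238794375 + 50760376*sqrt(3)/500238794375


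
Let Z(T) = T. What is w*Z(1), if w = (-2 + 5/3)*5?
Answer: -5/3 ≈ -1.6667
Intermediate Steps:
w = -5/3 (w = (-2 + 5*(⅓))*5 = (-2 + 5/3)*5 = -⅓*5 = -5/3 ≈ -1.6667)
w*Z(1) = -5/3*1 = -5/3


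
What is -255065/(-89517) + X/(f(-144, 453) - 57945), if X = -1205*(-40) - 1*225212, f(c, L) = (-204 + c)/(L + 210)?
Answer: 6768226330549/1146351210837 ≈ 5.9041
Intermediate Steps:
f(c, L) = (-204 + c)/(210 + L)
X = -177012 (X = 48200 - 225212 = -177012)
-255065/(-89517) + X/(f(-144, 453) - 57945) = -255065/(-89517) - 177012/((-204 - 144)/(210 + 453) - 57945) = -255065*(-1/89517) - 177012/(-348/663 - 57945) = 255065/89517 - 177012/((1/663)*(-348) - 57945) = 255065/89517 - 177012/(-116/221 - 57945) = 255065/89517 - 177012/(-12805961/221) = 255065/89517 - 177012*(-221/12805961) = 255065/89517 + 39119652/12805961 = 6768226330549/1146351210837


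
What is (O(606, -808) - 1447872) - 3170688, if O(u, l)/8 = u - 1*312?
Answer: -4616208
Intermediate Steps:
O(u, l) = -2496 + 8*u (O(u, l) = 8*(u - 1*312) = 8*(u - 312) = 8*(-312 + u) = -2496 + 8*u)
(O(606, -808) - 1447872) - 3170688 = ((-2496 + 8*606) - 1447872) - 3170688 = ((-2496 + 4848) - 1447872) - 3170688 = (2352 - 1447872) - 3170688 = -1445520 - 3170688 = -4616208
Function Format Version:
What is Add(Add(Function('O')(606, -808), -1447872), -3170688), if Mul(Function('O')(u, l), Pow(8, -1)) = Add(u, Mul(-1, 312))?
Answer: -4616208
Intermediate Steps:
Function('O')(u, l) = Add(-2496, Mul(8, u)) (Function('O')(u, l) = Mul(8, Add(u, Mul(-1, 312))) = Mul(8, Add(u, -312)) = Mul(8, Add(-312, u)) = Add(-2496, Mul(8, u)))
Add(Add(Function('O')(606, -808), -1447872), -3170688) = Add(Add(Add(-2496, Mul(8, 606)), -1447872), -3170688) = Add(Add(Add(-2496, 4848), -1447872), -3170688) = Add(Add(2352, -1447872), -3170688) = Add(-1445520, -3170688) = -4616208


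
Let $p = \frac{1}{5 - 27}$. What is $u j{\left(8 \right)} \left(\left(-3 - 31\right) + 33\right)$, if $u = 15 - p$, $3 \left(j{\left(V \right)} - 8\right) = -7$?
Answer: $- \frac{5627}{66} \approx -85.258$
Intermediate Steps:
$p = - \frac{1}{22}$ ($p = \frac{1}{-22} = - \frac{1}{22} \approx -0.045455$)
$j{\left(V \right)} = \frac{17}{3}$ ($j{\left(V \right)} = 8 + \frac{1}{3} \left(-7\right) = 8 - \frac{7}{3} = \frac{17}{3}$)
$u = \frac{331}{22}$ ($u = 15 - - \frac{1}{22} = 15 + \frac{1}{22} = \frac{331}{22} \approx 15.045$)
$u j{\left(8 \right)} \left(\left(-3 - 31\right) + 33\right) = \frac{331}{22} \cdot \frac{17}{3} \left(\left(-3 - 31\right) + 33\right) = \frac{5627 \left(-34 + 33\right)}{66} = \frac{5627}{66} \left(-1\right) = - \frac{5627}{66}$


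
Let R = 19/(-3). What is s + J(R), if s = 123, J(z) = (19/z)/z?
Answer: 2346/19 ≈ 123.47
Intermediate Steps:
R = -19/3 (R = 19*(-⅓) = -19/3 ≈ -6.3333)
J(z) = 19/z²
s + J(R) = 123 + 19/(-19/3)² = 123 + 19*(9/361) = 123 + 9/19 = 2346/19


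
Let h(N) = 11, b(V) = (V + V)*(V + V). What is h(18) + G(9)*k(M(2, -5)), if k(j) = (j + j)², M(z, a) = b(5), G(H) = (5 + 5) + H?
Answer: 760011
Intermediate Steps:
b(V) = 4*V² (b(V) = (2*V)*(2*V) = 4*V²)
G(H) = 10 + H
M(z, a) = 100 (M(z, a) = 4*5² = 4*25 = 100)
k(j) = 4*j² (k(j) = (2*j)² = 4*j²)
h(18) + G(9)*k(M(2, -5)) = 11 + (10 + 9)*(4*100²) = 11 + 19*(4*10000) = 11 + 19*40000 = 11 + 760000 = 760011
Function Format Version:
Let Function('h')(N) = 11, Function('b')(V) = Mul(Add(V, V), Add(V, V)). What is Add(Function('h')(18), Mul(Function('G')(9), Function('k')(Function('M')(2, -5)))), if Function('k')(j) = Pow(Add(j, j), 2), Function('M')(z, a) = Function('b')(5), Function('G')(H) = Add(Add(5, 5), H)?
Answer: 760011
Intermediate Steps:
Function('b')(V) = Mul(4, Pow(V, 2)) (Function('b')(V) = Mul(Mul(2, V), Mul(2, V)) = Mul(4, Pow(V, 2)))
Function('G')(H) = Add(10, H)
Function('M')(z, a) = 100 (Function('M')(z, a) = Mul(4, Pow(5, 2)) = Mul(4, 25) = 100)
Function('k')(j) = Mul(4, Pow(j, 2)) (Function('k')(j) = Pow(Mul(2, j), 2) = Mul(4, Pow(j, 2)))
Add(Function('h')(18), Mul(Function('G')(9), Function('k')(Function('M')(2, -5)))) = Add(11, Mul(Add(10, 9), Mul(4, Pow(100, 2)))) = Add(11, Mul(19, Mul(4, 10000))) = Add(11, Mul(19, 40000)) = Add(11, 760000) = 760011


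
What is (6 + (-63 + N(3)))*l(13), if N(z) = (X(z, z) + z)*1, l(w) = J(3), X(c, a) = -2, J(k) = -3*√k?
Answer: 168*√3 ≈ 290.98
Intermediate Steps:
l(w) = -3*√3
N(z) = -2 + z (N(z) = (-2 + z)*1 = -2 + z)
(6 + (-63 + N(3)))*l(13) = (6 + (-63 + (-2 + 3)))*(-3*√3) = (6 + (-63 + 1))*(-3*√3) = (6 - 62)*(-3*√3) = -(-168)*√3 = 168*√3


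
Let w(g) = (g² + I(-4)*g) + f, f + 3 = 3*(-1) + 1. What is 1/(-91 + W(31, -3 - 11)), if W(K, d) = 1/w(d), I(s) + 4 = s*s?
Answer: -23/2092 ≈ -0.010994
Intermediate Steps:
I(s) = -4 + s² (I(s) = -4 + s*s = -4 + s²)
f = -5 (f = -3 + (3*(-1) + 1) = -3 + (-3 + 1) = -3 - 2 = -5)
w(g) = -5 + g² + 12*g (w(g) = (g² + (-4 + (-4)²)*g) - 5 = (g² + (-4 + 16)*g) - 5 = (g² + 12*g) - 5 = -5 + g² + 12*g)
W(K, d) = 1/(-5 + d² + 12*d)
1/(-91 + W(31, -3 - 11)) = 1/(-91 + 1/(-5 + (-3 - 11)² + 12*(-3 - 11))) = 1/(-91 + 1/(-5 + (-14)² + 12*(-14))) = 1/(-91 + 1/(-5 + 196 - 168)) = 1/(-91 + 1/23) = 1/(-2092/23) = -23/2092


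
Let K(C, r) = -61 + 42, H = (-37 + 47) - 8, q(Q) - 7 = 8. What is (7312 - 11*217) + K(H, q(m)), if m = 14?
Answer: 4906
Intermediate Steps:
q(Q) = 15 (q(Q) = 7 + 8 = 15)
H = 2 (H = 10 - 8 = 2)
K(C, r) = -19
(7312 - 11*217) + K(H, q(m)) = (7312 - 11*217) - 19 = (7312 - 2387) - 19 = 4925 - 19 = 4906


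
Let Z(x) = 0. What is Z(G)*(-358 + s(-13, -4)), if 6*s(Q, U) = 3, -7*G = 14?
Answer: 0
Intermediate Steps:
G = -2 (G = -⅐*14 = -2)
s(Q, U) = ½ (s(Q, U) = (⅙)*3 = ½)
Z(G)*(-358 + s(-13, -4)) = 0*(-358 + ½) = 0*(-715/2) = 0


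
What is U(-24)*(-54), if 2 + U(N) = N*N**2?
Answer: 746604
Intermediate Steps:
U(N) = -2 + N**3 (U(N) = -2 + N*N**2 = -2 + N**3)
U(-24)*(-54) = (-2 + (-24)**3)*(-54) = (-2 - 13824)*(-54) = -13826*(-54) = 746604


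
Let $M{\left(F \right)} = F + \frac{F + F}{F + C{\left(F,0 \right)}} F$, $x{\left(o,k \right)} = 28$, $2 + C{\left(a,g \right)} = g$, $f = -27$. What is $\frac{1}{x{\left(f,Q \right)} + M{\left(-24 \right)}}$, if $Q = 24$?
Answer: $- \frac{13}{524} \approx -0.024809$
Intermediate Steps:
$C{\left(a,g \right)} = -2 + g$
$M{\left(F \right)} = F + \frac{2 F^{2}}{-2 + F}$ ($M{\left(F \right)} = F + \frac{F + F}{F + \left(-2 + 0\right)} F = F + \frac{2 F}{F - 2} F = F + \frac{2 F}{-2 + F} F = F + \frac{2 F^{2}}{-2 + F}$)
$\frac{1}{x{\left(f,Q \right)} + M{\left(-24 \right)}} = \frac{1}{28 - \frac{24 \left(-2 + 3 \left(-24\right)\right)}{-2 - 24}} = \frac{1}{28 - \frac{24 \left(-2 - 72\right)}{-26}} = \frac{1}{28 - \left(- \frac{12}{13}\right) \left(-74\right)} = \frac{1}{28 - \frac{888}{13}} = \frac{1}{- \frac{524}{13}} = - \frac{13}{524}$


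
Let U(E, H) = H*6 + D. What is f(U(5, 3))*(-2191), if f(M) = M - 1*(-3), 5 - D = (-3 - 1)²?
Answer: -21910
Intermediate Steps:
D = -11 (D = 5 - (-3 - 1)² = 5 - 1*(-4)² = 5 - 1*16 = 5 - 16 = -11)
U(E, H) = -11 + 6*H (U(E, H) = H*6 - 11 = 6*H - 11 = -11 + 6*H)
f(M) = 3 + M (f(M) = M + 3 = 3 + M)
f(U(5, 3))*(-2191) = (3 + (-11 + 6*3))*(-2191) = (3 + (-11 + 18))*(-2191) = (3 + 7)*(-2191) = 10*(-2191) = -21910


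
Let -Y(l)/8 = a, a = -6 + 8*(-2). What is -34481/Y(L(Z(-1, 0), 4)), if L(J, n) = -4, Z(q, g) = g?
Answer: -34481/176 ≈ -195.91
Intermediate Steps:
a = -22 (a = -6 - 16 = -22)
Y(l) = 176 (Y(l) = -8*(-22) = 176)
-34481/Y(L(Z(-1, 0), 4)) = -34481/176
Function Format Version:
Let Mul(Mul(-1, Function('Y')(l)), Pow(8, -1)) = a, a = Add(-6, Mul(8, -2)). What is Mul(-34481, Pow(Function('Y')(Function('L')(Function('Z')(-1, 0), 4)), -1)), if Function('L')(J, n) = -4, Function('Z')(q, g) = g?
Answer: Rational(-34481, 176) ≈ -195.91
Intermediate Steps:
a = -22 (a = Add(-6, -16) = -22)
Function('Y')(l) = 176 (Function('Y')(l) = Mul(-8, -22) = 176)
Mul(-34481, Pow(Function('Y')(Function('L')(Function('Z')(-1, 0), 4)), -1)) = Mul(-34481, Pow(176, -1)) = Mul(-34481, Rational(1, 176)) = Rational(-34481, 176)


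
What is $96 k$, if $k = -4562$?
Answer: $-437952$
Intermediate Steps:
$96 k = 96 \left(-4562\right) = -437952$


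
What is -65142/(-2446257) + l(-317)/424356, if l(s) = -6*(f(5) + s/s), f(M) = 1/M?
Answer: 348810423/13107119135 ≈ 0.026612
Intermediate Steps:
f(M) = 1/M
l(s) = -36/5 (l(s) = -6*(1/5 + s/s) = -6*(⅕ + 1) = -6*6/5 = -36/5)
-65142/(-2446257) + l(-317)/424356 = -65142/(-2446257) - 36/5/424356 = -65142*(-1/2446257) - 36/5*1/424356 = 1974/74129 - 3/176815 = 348810423/13107119135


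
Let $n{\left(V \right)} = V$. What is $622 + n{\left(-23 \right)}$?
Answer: $599$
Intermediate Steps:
$622 + n{\left(-23 \right)} = 622 - 23 = 599$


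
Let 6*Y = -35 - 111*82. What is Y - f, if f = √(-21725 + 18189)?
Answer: -9137/6 - 4*I*√221 ≈ -1522.8 - 59.464*I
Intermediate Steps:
f = 4*I*√221 (f = √(-3536) = 4*I*√221 ≈ 59.464*I)
Y = -9137/6 (Y = (-35 - 111*82)/6 = (-35 - 9102)/6 = (⅙)*(-9137) = -9137/6 ≈ -1522.8)
Y - f = -9137/6 - 4*I*√221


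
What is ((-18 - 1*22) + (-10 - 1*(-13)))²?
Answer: 1369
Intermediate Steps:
((-18 - 1*22) + (-10 - 1*(-13)))² = ((-18 - 22) + (-10 + 13))² = (-40 + 3)² = (-37)² = 1369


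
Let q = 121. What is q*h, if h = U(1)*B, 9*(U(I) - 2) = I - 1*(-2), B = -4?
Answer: -3388/3 ≈ -1129.3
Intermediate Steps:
U(I) = 20/9 + I/9 (U(I) = 2 + (I - 1*(-2))/9 = 2 + (I + 2)/9 = 2 + (2 + I)/9 = 2 + (2/9 + I/9) = 20/9 + I/9)
h = -28/3 (h = (20/9 + (⅑)*1)*(-4) = (20/9 + ⅑)*(-4) = (7/3)*(-4) = -28/3 ≈ -9.3333)
q*h = 121*(-28/3) = -3388/3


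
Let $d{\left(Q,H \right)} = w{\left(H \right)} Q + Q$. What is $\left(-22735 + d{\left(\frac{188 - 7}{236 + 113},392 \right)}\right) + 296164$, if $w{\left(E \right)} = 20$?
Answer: $\frac{95430522}{349} \approx 2.7344 \cdot 10^{5}$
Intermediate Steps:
$d{\left(Q,H \right)} = 21 Q$ ($d{\left(Q,H \right)} = 20 Q + Q = 21 Q$)
$\left(-22735 + d{\left(\frac{188 - 7}{236 + 113},392 \right)}\right) + 296164 = \left(-22735 + 21 \frac{188 - 7}{236 + 113}\right) + 296164 = \left(-22735 + 21 \frac{188 - 7}{349}\right) + 296164 = \left(-22735 + 21 \cdot 181 \cdot \frac{1}{349}\right) + 296164 = \left(-22735 + 21 \cdot \frac{181}{349}\right) + 296164 = \left(-22735 + \frac{3801}{349}\right) + 296164 = - \frac{7930714}{349} + 296164 = \frac{95430522}{349}$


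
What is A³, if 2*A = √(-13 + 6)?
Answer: -7*I*√7/8 ≈ -2.315*I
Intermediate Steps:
A = I*√7/2 (A = √(-13 + 6)/2 = √(-7)/2 = (I*√7)/2 = I*√7/2 ≈ 1.3229*I)
A³ = (I*√7/2)³ = -7*I*√7/8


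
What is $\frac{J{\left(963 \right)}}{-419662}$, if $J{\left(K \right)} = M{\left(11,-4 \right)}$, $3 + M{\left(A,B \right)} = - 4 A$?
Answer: $\frac{47}{419662} \approx 0.00011199$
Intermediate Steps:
$M{\left(A,B \right)} = -3 - 4 A$
$J{\left(K \right)} = -47$ ($J{\left(K \right)} = -3 - 44 = -47$)
$\frac{J{\left(963 \right)}}{-419662} = - \frac{47}{-419662} = \left(-47\right) \left(- \frac{1}{419662}\right) = \frac{47}{419662}$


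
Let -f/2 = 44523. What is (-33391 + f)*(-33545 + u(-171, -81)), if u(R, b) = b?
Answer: 4117066562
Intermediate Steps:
f = -89046 (f = -2*44523 = -89046)
(-33391 + f)*(-33545 + u(-171, -81)) = (-33391 - 89046)*(-33545 - 81) = -122437*(-33626) = 4117066562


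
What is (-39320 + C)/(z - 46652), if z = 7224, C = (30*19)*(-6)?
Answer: 10685/9857 ≈ 1.0840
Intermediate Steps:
C = -3420 (C = 570*(-6) = -3420)
(-39320 + C)/(z - 46652) = (-39320 - 3420)/(7224 - 46652) = -42740/(-39428) = -42740*(-1/39428) = 10685/9857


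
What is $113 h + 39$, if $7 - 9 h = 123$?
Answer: $- \frac{12757}{9} \approx -1417.4$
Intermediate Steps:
$h = - \frac{116}{9}$ ($h = \frac{7}{9} - \frac{41}{3} = - \frac{116}{9} \approx -12.889$)
$113 h + 39 = 113 \left(- \frac{116}{9}\right) + 39 = - \frac{13108}{9} + 39 = - \frac{12757}{9}$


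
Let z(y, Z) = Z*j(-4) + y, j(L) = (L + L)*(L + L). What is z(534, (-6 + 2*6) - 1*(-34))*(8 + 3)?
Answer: 34034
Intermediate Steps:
j(L) = 4*L² (j(L) = (2*L)*(2*L) = 4*L²)
z(y, Z) = y + 64*Z (z(y, Z) = Z*(4*(-4)²) + y = Z*(4*16) + y = Z*64 + y = 64*Z + y = y + 64*Z)
z(534, (-6 + 2*6) - 1*(-34))*(8 + 3) = (534 + 64*((-6 + 2*6) - 1*(-34)))*(8 + 3) = (534 + 64*((-6 + 12) + 34))*11 = (534 + 64*(6 + 34))*11 = (534 + 64*40)*11 = (534 + 2560)*11 = 3094*11 = 34034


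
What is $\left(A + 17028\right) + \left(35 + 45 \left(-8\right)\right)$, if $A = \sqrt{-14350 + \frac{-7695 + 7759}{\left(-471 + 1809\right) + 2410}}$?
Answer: $16703 + \frac{i \sqrt{12598840158}}{937} \approx 16703.0 + 119.79 i$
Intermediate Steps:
$A = \frac{i \sqrt{12598840158}}{937}$ ($A = \sqrt{-14350 + \frac{64}{1338 + 2410}} = \sqrt{-14350 + \frac{64}{3748}} = \sqrt{-14350 + 64 \cdot \frac{1}{3748}} = \sqrt{-14350 + \frac{16}{937}} = \sqrt{- \frac{13445934}{937}} = \frac{i \sqrt{12598840158}}{937} \approx 119.79 i$)
$\left(A + 17028\right) + \left(35 + 45 \left(-8\right)\right) = \left(\frac{i \sqrt{12598840158}}{937} + 17028\right) + \left(35 + 45 \left(-8\right)\right) = \left(17028 + \frac{i \sqrt{12598840158}}{937}\right) + \left(35 - 360\right) = \left(17028 + \frac{i \sqrt{12598840158}}{937}\right) - 325 = 16703 + \frac{i \sqrt{12598840158}}{937}$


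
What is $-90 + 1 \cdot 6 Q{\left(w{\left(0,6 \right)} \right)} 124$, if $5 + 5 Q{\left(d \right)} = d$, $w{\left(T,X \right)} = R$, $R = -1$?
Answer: $- \frac{4914}{5} \approx -982.8$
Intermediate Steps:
$w{\left(T,X \right)} = -1$
$Q{\left(d \right)} = -1 + \frac{d}{5}$
$-90 + 1 \cdot 6 Q{\left(w{\left(0,6 \right)} \right)} 124 = -90 + 1 \cdot 6 \left(-1 + \frac{1}{5} \left(-1\right)\right) 124 = -90 + 6 \left(-1 - \frac{1}{5}\right) 124 = -90 + 6 \left(- \frac{6}{5}\right) 124 = -90 - \frac{4464}{5} = - \frac{4914}{5}$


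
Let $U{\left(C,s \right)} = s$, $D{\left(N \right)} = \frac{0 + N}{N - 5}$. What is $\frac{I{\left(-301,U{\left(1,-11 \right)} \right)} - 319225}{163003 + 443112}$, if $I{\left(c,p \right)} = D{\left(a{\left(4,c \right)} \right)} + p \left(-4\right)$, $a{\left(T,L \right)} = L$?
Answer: $- \frac{19533817}{37094238} \approx -0.5266$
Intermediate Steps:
$D{\left(N \right)} = \frac{N}{-5 + N}$
$I{\left(c,p \right)} = - 4 p + \frac{c}{-5 + c}$ ($I{\left(c,p \right)} = \frac{c}{-5 + c} + p \left(-4\right) = \frac{c}{-5 + c} - 4 p = - 4 p + \frac{c}{-5 + c}$)
$\frac{I{\left(-301,U{\left(1,-11 \right)} \right)} - 319225}{163003 + 443112} = \frac{\frac{-301 - - 44 \left(-5 - 301\right)}{-5 - 301} - 319225}{163003 + 443112} = \frac{\frac{-301 - \left(-44\right) \left(-306\right)}{-306} - 319225}{606115} = \left(- \frac{-301 - 13464}{306} - 319225\right) \frac{1}{606115} = \left(\left(- \frac{1}{306}\right) \left(-13765\right) - 319225\right) \frac{1}{606115} = \left(\frac{13765}{306} - 319225\right) \frac{1}{606115} = \left(- \frac{97669085}{306}\right) \frac{1}{606115} = - \frac{19533817}{37094238}$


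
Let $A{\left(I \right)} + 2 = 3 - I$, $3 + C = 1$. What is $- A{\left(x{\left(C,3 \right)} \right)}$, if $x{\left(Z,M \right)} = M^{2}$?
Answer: $8$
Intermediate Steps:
$C = -2$ ($C = -3 + 1 = -2$)
$A{\left(I \right)} = 1 - I$ ($A{\left(I \right)} = -2 - \left(-3 + I\right) = 1 - I$)
$- A{\left(x{\left(C,3 \right)} \right)} = - (1 - 3^{2}) = - (1 - 9) = \left(-1\right) \left(-8\right) = 8$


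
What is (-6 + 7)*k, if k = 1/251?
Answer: 1/251 ≈ 0.0039841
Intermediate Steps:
k = 1/251 ≈ 0.0039841
(-6 + 7)*k = (-6 + 7)*(1/251) = 1*(1/251) = 1/251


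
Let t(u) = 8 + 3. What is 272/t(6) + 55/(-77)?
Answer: 1849/77 ≈ 24.013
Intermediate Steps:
t(u) = 11
272/t(6) + 55/(-77) = 272/11 + 55/(-77) = 272*(1/11) + 55*(-1/77) = 272/11 - 5/7 = 1849/77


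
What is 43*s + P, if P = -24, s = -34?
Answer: -1486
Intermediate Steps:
43*s + P = 43*(-34) - 24 = -1462 - 24 = -1486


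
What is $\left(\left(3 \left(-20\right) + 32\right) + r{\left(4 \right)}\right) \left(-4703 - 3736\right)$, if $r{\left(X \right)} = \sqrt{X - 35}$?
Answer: $236292 - 8439 i \sqrt{31} \approx 2.3629 \cdot 10^{5} - 46986.0 i$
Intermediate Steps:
$r{\left(X \right)} = \sqrt{-35 + X}$
$\left(\left(3 \left(-20\right) + 32\right) + r{\left(4 \right)}\right) \left(-4703 - 3736\right) = \left(\left(3 \left(-20\right) + 32\right) + \sqrt{-35 + 4}\right) \left(-4703 - 3736\right) = \left(\left(-60 + 32\right) + \sqrt{-31}\right) \left(-8439\right) = \left(-28 + i \sqrt{31}\right) \left(-8439\right) = 236292 - 8439 i \sqrt{31}$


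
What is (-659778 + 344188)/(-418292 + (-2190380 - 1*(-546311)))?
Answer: 315590/2062361 ≈ 0.15302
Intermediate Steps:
(-659778 + 344188)/(-418292 + (-2190380 - 1*(-546311))) = -315590/(-418292 + (-2190380 + 546311)) = -315590/(-418292 - 1644069) = -315590/(-2062361) = -315590*(-1/2062361) = 315590/2062361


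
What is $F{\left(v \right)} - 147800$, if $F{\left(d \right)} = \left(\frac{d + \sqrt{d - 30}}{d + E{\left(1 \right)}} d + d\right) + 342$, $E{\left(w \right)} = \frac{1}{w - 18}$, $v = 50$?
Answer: $- \frac{125106892}{849} + \frac{1700 \sqrt{5}}{849} \approx -1.4735 \cdot 10^{5}$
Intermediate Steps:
$E{\left(w \right)} = \frac{1}{-18 + w}$
$F{\left(d \right)} = 342 + d + \frac{d \left(d + \sqrt{-30 + d}\right)}{- \frac{1}{17} + d}$ ($F{\left(d \right)} = \left(\frac{d + \sqrt{d - 30}}{d + \frac{1}{-18 + 1}} d + d\right) + 342 = \left(\frac{d + \sqrt{-30 + d}}{d + \frac{1}{-17}} d + d\right) + 342 = \left(\frac{d + \sqrt{-30 + d}}{d - \frac{1}{17}} d + d\right) + 342 = \left(\frac{d + \sqrt{-30 + d}}{- \frac{1}{17} + d} d + d\right) + 342 = \left(\frac{d \left(d + \sqrt{-30 + d}\right)}{- \frac{1}{17} + d} + d\right) + 342 = \left(d + \frac{d \left(d + \sqrt{-30 + d}\right)}{- \frac{1}{17} + d}\right) + 342 = 342 + d + \frac{d \left(d + \sqrt{-30 + d}\right)}{- \frac{1}{17} + d}$)
$F{\left(v \right)} - 147800 = \frac{-342 + 34 \cdot 50^{2} + 5813 \cdot 50 + 17 \cdot 50 \sqrt{-30 + 50}}{-1 + 17 \cdot 50} - 147800 = \frac{-342 + 34 \cdot 2500 + 290650 + 17 \cdot 50 \sqrt{20}}{-1 + 850} - 147800 = \frac{-342 + 85000 + 290650 + 17 \cdot 50 \cdot 2 \sqrt{5}}{849} - 147800 = \frac{-342 + 85000 + 290650 + 1700 \sqrt{5}}{849} - 147800 = \frac{375308 + 1700 \sqrt{5}}{849} - 147800 = \left(\frac{375308}{849} + \frac{1700 \sqrt{5}}{849}\right) - 147800 = - \frac{125106892}{849} + \frac{1700 \sqrt{5}}{849}$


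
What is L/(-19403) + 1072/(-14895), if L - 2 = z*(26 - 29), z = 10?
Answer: -20382956/289007685 ≈ -0.070527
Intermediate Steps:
L = -28 (L = 2 + 10*(26 - 29) = 2 + 10*(-3) = 2 - 30 = -28)
L/(-19403) + 1072/(-14895) = -28/(-19403) + 1072/(-14895) = -28*(-1/19403) + 1072*(-1/14895) = 28/19403 - 1072/14895 = -20382956/289007685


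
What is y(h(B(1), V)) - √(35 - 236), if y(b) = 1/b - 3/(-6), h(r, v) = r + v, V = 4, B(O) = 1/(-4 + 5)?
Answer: 7/10 - I*√201 ≈ 0.7 - 14.177*I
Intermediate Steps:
B(O) = 1 (B(O) = 1/1 = 1)
y(b) = ½ + 1/b (y(b) = 1/b - 3*(-⅙) = 1/b + ½ = ½ + 1/b)
y(h(B(1), V)) - √(35 - 236) = (2 + (1 + 4))/(2*(1 + 4)) - √(35 - 236) = (½)*(2 + 5)/5 - √(-201) = (½)*(⅕)*7 - I*√201 = 7/10 - I*√201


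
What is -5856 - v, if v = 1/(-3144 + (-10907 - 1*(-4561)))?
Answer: -55573439/9490 ≈ -5856.0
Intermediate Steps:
v = -1/9490 (v = 1/(-3144 + (-10907 + 4561)) = 1/(-3144 - 6346) = 1/(-9490) = -1/9490 ≈ -0.00010537)
-5856 - v = -5856 - 1*(-1/9490) = -5856 + 1/9490 = -55573439/9490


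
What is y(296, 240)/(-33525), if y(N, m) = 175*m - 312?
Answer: -4632/3725 ≈ -1.2435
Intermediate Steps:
y(N, m) = -312 + 175*m
y(296, 240)/(-33525) = (-312 + 175*240)/(-33525) = (-312 + 42000)*(-1/33525) = 41688*(-1/33525) = -4632/3725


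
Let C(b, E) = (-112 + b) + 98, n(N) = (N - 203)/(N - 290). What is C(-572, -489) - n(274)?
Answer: -9305/16 ≈ -581.56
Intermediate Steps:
n(N) = (-203 + N)/(-290 + N)
C(b, E) = -14 + b
C(-572, -489) - n(274) = (-14 - 572) - (-203 + 274)/(-290 + 274) = -586 - 71/(-16) = -586 - (-1)*71/16 = -586 - 1*(-71/16) = -586 + 71/16 = -9305/16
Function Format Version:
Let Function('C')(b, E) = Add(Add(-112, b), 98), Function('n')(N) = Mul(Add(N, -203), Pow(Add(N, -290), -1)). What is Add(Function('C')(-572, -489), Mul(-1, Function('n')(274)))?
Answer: Rational(-9305, 16) ≈ -581.56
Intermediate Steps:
Function('n')(N) = Mul(Pow(Add(-290, N), -1), Add(-203, N)) (Function('n')(N) = Mul(Add(-203, N), Pow(Add(-290, N), -1)) = Mul(Pow(Add(-290, N), -1), Add(-203, N)))
Function('C')(b, E) = Add(-14, b)
Add(Function('C')(-572, -489), Mul(-1, Function('n')(274))) = Add(Add(-14, -572), Mul(-1, Mul(Pow(Add(-290, 274), -1), Add(-203, 274)))) = Add(-586, Mul(-1, Mul(Pow(-16, -1), 71))) = Add(-586, Mul(-1, Mul(Rational(-1, 16), 71))) = Add(-586, Mul(-1, Rational(-71, 16))) = Add(-586, Rational(71, 16)) = Rational(-9305, 16)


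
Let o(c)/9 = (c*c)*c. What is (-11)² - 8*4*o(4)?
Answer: -18311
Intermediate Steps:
o(c) = 9*c³ (o(c) = 9*((c*c)*c) = 9*(c²*c) = 9*c³)
(-11)² - 8*4*o(4) = (-11)² - 8*4*9*4³ = 121 - 32*9*64 = 121 - 32*576 = 121 - 1*18432 = 121 - 18432 = -18311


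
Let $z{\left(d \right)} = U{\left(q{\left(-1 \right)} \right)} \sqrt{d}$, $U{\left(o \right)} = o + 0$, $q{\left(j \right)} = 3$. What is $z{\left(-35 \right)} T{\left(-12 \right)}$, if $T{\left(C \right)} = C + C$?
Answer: $- 72 i \sqrt{35} \approx - 425.96 i$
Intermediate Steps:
$T{\left(C \right)} = 2 C$
$U{\left(o \right)} = o$
$z{\left(d \right)} = 3 \sqrt{d}$
$z{\left(-35 \right)} T{\left(-12 \right)} = 3 \sqrt{-35} \cdot 2 \left(-12\right) = 3 i \sqrt{35} \left(-24\right) = - 72 i \sqrt{35}$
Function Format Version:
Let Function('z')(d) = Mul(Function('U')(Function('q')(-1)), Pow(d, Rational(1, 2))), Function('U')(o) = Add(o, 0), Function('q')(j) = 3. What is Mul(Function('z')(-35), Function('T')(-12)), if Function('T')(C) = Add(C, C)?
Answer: Mul(-72, I, Pow(35, Rational(1, 2))) ≈ Mul(-425.96, I)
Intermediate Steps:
Function('T')(C) = Mul(2, C)
Function('U')(o) = o
Function('z')(d) = Mul(3, Pow(d, Rational(1, 2)))
Mul(Function('z')(-35), Function('T')(-12)) = Mul(Mul(3, Pow(-35, Rational(1, 2))), Mul(2, -12)) = Mul(Mul(3, Mul(I, Pow(35, Rational(1, 2)))), -24) = Mul(Mul(3, I, Pow(35, Rational(1, 2))), -24) = Mul(-72, I, Pow(35, Rational(1, 2)))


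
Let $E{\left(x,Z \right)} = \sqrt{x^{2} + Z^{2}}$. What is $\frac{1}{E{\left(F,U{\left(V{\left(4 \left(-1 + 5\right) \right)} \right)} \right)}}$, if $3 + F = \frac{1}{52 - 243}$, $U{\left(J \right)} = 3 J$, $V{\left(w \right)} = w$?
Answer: $\frac{191 \sqrt{4993}}{649090} \approx 0.020793$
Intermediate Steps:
$F = - \frac{574}{191}$ ($F = -3 + \frac{1}{52 - 243} = -3 + \frac{1}{-191} = -3 - \frac{1}{191} = - \frac{574}{191} \approx -3.0052$)
$E{\left(x,Z \right)} = \sqrt{Z^{2} + x^{2}}$
$\frac{1}{E{\left(F,U{\left(V{\left(4 \left(-1 + 5\right) \right)} \right)} \right)}} = \frac{1}{\sqrt{\left(3 \cdot 4 \left(-1 + 5\right)\right)^{2} + \left(- \frac{574}{191}\right)^{2}}} = \frac{1}{\sqrt{\left(3 \cdot 4 \cdot 4\right)^{2} + \frac{329476}{36481}}} = \frac{1}{\sqrt{\left(3 \cdot 16\right)^{2} + \frac{329476}{36481}}} = \frac{1}{\sqrt{48^{2} + \frac{329476}{36481}}} = \frac{1}{\sqrt{2304 + \frac{329476}{36481}}} = \frac{1}{\sqrt{\frac{84381700}{36481}}} = \frac{1}{\frac{130}{191} \sqrt{4993}} = \frac{191 \sqrt{4993}}{649090}$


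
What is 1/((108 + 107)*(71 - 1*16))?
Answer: 1/11825 ≈ 8.4567e-5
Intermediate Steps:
1/((108 + 107)*(71 - 1*16)) = 1/(215*(71 - 16)) = 1/(215*55) = 1/11825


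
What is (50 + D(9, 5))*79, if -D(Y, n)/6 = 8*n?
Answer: -15010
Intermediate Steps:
D(Y, n) = -48*n
(50 + D(9, 5))*79 = (50 - 48*5)*79 = (50 - 240)*79 = -190*79 = -15010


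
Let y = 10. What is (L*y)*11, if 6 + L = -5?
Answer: -1210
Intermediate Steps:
L = -11 (L = -6 - 5 = -11)
(L*y)*11 = -11*10*11 = -110*11 = -1210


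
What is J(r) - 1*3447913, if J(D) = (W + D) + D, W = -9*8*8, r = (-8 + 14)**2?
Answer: -3448417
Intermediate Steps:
r = 36 (r = 6**2 = 36)
W = -576 (W = -72*8 = -576)
J(D) = -576 + 2*D (J(D) = (-576 + D) + D = -576 + 2*D)
J(r) - 1*3447913 = (-576 + 2*36) - 1*3447913 = (-576 + 72) - 3447913 = -504 - 3447913 = -3448417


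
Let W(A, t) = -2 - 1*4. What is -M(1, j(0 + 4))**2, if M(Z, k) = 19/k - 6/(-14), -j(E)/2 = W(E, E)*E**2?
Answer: -502681/1806336 ≈ -0.27829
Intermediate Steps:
W(A, t) = -6 (W(A, t) = -2 - 4 = -6)
j(E) = 12*E**2 (j(E) = -(-12)*E**2 = 12*E**2)
M(Z, k) = 3/7 + 19/k (M(Z, k) = 19/k - 6*(-1/14) = 19/k + 3/7 = 3/7 + 19/k)
-M(1, j(0 + 4))**2 = -(3/7 + 19/((12*(0 + 4)**2)))**2 = -(3/7 + 19/((12*4**2)))**2 = -(3/7 + 19/((12*16)))**2 = -(3/7 + 19/192)**2 = -(709/1344)**2 = -1*502681/1806336 = -502681/1806336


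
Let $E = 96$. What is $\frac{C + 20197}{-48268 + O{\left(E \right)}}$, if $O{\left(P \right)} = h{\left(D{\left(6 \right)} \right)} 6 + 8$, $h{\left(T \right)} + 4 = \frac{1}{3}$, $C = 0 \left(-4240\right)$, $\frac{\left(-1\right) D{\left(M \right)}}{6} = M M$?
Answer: $- \frac{20197}{48282} \approx -0.41831$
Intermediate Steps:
$D{\left(M \right)} = - 6 M^{2}$ ($D{\left(M \right)} = - 6 M M = - 6 M^{2}$)
$C = 0$
$h{\left(T \right)} = - \frac{11}{3}$ ($h{\left(T \right)} = -4 + \frac{1}{3} = - \frac{11}{3}$)
$O{\left(P \right)} = -14$ ($O{\left(P \right)} = \left(- \frac{11}{3}\right) 6 + 8 = -22 + 8 = -14$)
$\frac{C + 20197}{-48268 + O{\left(E \right)}} = \frac{0 + 20197}{-48268 - 14} = \frac{20197}{-48282} = 20197 \left(- \frac{1}{48282}\right) = - \frac{20197}{48282}$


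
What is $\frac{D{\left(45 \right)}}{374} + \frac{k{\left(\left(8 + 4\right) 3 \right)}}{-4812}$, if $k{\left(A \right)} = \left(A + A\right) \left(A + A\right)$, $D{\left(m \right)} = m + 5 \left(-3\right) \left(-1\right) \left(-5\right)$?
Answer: $- \frac{86799}{74987} \approx -1.1575$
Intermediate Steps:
$D{\left(m \right)} = -75 + m$ ($D{\left(m \right)} = m + \left(-15\right) \left(-1\right) \left(-5\right) = m + 15 \left(-5\right) = m - 75 = -75 + m$)
$k{\left(A \right)} = 4 A^{2}$ ($k{\left(A \right)} = 2 A 2 A = 4 A^{2}$)
$\frac{D{\left(45 \right)}}{374} + \frac{k{\left(\left(8 + 4\right) 3 \right)}}{-4812} = \frac{-75 + 45}{374} + \frac{4 \left(\left(8 + 4\right) 3\right)^{2}}{-4812} = \left(-30\right) \frac{1}{374} + 4 \left(12 \cdot 3\right)^{2} \left(- \frac{1}{4812}\right) = - \frac{15}{187} + 4 \cdot 36^{2} \left(- \frac{1}{4812}\right) = - \frac{15}{187} + 4 \cdot 1296 \left(- \frac{1}{4812}\right) = - \frac{15}{187} + 5184 \left(- \frac{1}{4812}\right) = - \frac{15}{187} - \frac{432}{401} = - \frac{86799}{74987}$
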